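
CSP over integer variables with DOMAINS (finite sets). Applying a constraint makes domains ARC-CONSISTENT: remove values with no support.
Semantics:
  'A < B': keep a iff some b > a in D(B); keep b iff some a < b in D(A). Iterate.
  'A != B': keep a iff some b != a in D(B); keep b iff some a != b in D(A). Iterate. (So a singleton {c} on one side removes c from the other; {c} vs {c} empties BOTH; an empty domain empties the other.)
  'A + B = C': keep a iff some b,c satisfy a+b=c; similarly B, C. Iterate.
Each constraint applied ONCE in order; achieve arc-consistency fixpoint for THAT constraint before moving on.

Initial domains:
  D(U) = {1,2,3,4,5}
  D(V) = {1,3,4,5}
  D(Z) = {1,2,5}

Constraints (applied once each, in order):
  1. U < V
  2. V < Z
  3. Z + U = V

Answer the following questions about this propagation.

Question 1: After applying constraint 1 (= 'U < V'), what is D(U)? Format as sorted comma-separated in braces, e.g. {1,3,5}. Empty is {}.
Constraint 1 (U < V) on D(U)={1,2,3,4,5} D(V)={1,3,4,5}: U {1,2,3,4,5}->{1,2,3,4}; V {1,3,4,5}->{3,4,5}
So after constraint 1: D(U) = {1,2,3,4}

Answer: {1,2,3,4}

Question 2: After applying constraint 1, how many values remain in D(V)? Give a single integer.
Constraint 1 (U < V) on D(U)={1,2,3,4,5} D(V)={1,3,4,5}: U {1,2,3,4,5}->{1,2,3,4}; V {1,3,4,5}->{3,4,5}
So after constraint 1: D(V)={3,4,5}, size = 3

Answer: 3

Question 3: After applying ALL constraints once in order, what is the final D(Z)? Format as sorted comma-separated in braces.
Constraint 1 (U < V) on D(U)={1,2,3,4,5} D(V)={1,3,4,5}: U {1,2,3,4,5}->{1,2,3,4}; V {1,3,4,5}->{3,4,5}
Constraint 2 (V < Z) on D(V)={3,4,5} D(Z)={1,2,5}: V {3,4,5}->{3,4}; Z {1,2,5}->{5}
Constraint 3 (Z + U = V) on D(Z)={5} D(U)={1,2,3,4} D(V)={3,4}: Z {5}->{}; U {1,2,3,4}->{}; V {3,4}->{}
So after all 3 constraints: D(Z) = {}

Answer: {}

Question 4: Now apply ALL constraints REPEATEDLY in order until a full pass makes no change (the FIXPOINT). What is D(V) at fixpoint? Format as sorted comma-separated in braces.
pass 0 (initial): D(V)={1,3,4,5}
pass 1: U {1,2,3,4,5}->{}; V {1,3,4,5}->{}; Z {1,2,5}->{}
pass 2: no change
Fixpoint after 2 passes: D(V) = {}

Answer: {}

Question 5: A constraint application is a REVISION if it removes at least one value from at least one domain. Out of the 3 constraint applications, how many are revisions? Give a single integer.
Constraint 1 (U < V) on D(U)={1,2,3,4,5} D(V)={1,3,4,5}: U {1,2,3,4,5}->{1,2,3,4}; V {1,3,4,5}->{3,4,5} => REVISION
Constraint 2 (V < Z) on D(V)={3,4,5} D(Z)={1,2,5}: V {3,4,5}->{3,4}; Z {1,2,5}->{5} => REVISION
Constraint 3 (Z + U = V) on D(Z)={5} D(U)={1,2,3,4} D(V)={3,4}: Z {5}->{}; U {1,2,3,4}->{}; V {3,4}->{} => REVISION
Total revisions = 3

Answer: 3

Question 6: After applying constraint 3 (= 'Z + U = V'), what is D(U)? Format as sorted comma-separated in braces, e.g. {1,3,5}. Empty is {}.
Constraint 1 (U < V) on D(U)={1,2,3,4,5} D(V)={1,3,4,5}: U {1,2,3,4,5}->{1,2,3,4}; V {1,3,4,5}->{3,4,5}
Constraint 2 (V < Z) on D(V)={3,4,5} D(Z)={1,2,5}: V {3,4,5}->{3,4}; Z {1,2,5}->{5}
Constraint 3 (Z + U = V) on D(Z)={5} D(U)={1,2,3,4} D(V)={3,4}: Z {5}->{}; U {1,2,3,4}->{}; V {3,4}->{}
So after constraint 3: D(U) = {}

Answer: {}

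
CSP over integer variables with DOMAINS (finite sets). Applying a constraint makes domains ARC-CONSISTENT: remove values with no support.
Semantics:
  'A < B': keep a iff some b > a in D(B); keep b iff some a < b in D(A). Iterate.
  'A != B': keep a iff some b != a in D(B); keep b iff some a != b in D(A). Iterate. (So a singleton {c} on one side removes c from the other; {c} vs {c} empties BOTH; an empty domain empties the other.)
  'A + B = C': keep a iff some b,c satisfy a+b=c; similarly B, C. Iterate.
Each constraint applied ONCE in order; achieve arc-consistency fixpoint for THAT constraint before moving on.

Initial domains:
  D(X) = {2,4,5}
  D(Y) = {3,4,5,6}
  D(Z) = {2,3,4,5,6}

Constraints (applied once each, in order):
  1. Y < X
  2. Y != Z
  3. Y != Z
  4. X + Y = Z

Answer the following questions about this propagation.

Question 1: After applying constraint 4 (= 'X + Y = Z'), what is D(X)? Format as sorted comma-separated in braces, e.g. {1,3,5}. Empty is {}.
Answer: {}

Derivation:
Constraint 1 (Y < X) on D(Y)={3,4,5,6} D(X)={2,4,5}: Y {3,4,5,6}->{3,4}; X {2,4,5}->{4,5}
Constraint 2 (Y != Z) on D(Y)={3,4} D(Z)={2,3,4,5,6}: no change
Constraint 3 (Y != Z) on D(Y)={3,4} D(Z)={2,3,4,5,6}: no change
Constraint 4 (X + Y = Z) on D(X)={4,5} D(Y)={3,4} D(Z)={2,3,4,5,6}: X {4,5}->{}; Y {3,4}->{}; Z {2,3,4,5,6}->{}
So after constraint 4: D(X) = {}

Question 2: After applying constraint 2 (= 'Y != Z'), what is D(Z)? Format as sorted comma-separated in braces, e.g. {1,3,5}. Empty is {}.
Answer: {2,3,4,5,6}

Derivation:
Constraint 1 (Y < X) on D(Y)={3,4,5,6} D(X)={2,4,5}: Y {3,4,5,6}->{3,4}; X {2,4,5}->{4,5}
Constraint 2 (Y != Z) on D(Y)={3,4} D(Z)={2,3,4,5,6}: no change
So after constraint 2: D(Z) = {2,3,4,5,6}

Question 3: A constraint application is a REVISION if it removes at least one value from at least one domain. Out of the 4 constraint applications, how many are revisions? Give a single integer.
Constraint 1 (Y < X) on D(Y)={3,4,5,6} D(X)={2,4,5}: Y {3,4,5,6}->{3,4}; X {2,4,5}->{4,5} => REVISION
Constraint 2 (Y != Z) on D(Y)={3,4} D(Z)={2,3,4,5,6}: no change => not a revision
Constraint 3 (Y != Z) on D(Y)={3,4} D(Z)={2,3,4,5,6}: no change => not a revision
Constraint 4 (X + Y = Z) on D(X)={4,5} D(Y)={3,4} D(Z)={2,3,4,5,6}: X {4,5}->{}; Y {3,4}->{}; Z {2,3,4,5,6}->{} => REVISION
Total revisions = 2

Answer: 2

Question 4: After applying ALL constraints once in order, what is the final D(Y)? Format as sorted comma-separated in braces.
Answer: {}

Derivation:
Constraint 1 (Y < X) on D(Y)={3,4,5,6} D(X)={2,4,5}: Y {3,4,5,6}->{3,4}; X {2,4,5}->{4,5}
Constraint 2 (Y != Z) on D(Y)={3,4} D(Z)={2,3,4,5,6}: no change
Constraint 3 (Y != Z) on D(Y)={3,4} D(Z)={2,3,4,5,6}: no change
Constraint 4 (X + Y = Z) on D(X)={4,5} D(Y)={3,4} D(Z)={2,3,4,5,6}: X {4,5}->{}; Y {3,4}->{}; Z {2,3,4,5,6}->{}
So after all 4 constraints: D(Y) = {}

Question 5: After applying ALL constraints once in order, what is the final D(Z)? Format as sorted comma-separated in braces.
Answer: {}

Derivation:
Constraint 1 (Y < X) on D(Y)={3,4,5,6} D(X)={2,4,5}: Y {3,4,5,6}->{3,4}; X {2,4,5}->{4,5}
Constraint 2 (Y != Z) on D(Y)={3,4} D(Z)={2,3,4,5,6}: no change
Constraint 3 (Y != Z) on D(Y)={3,4} D(Z)={2,3,4,5,6}: no change
Constraint 4 (X + Y = Z) on D(X)={4,5} D(Y)={3,4} D(Z)={2,3,4,5,6}: X {4,5}->{}; Y {3,4}->{}; Z {2,3,4,5,6}->{}
So after all 4 constraints: D(Z) = {}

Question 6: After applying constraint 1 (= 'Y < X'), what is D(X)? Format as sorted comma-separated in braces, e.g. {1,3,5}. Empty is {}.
Constraint 1 (Y < X) on D(Y)={3,4,5,6} D(X)={2,4,5}: Y {3,4,5,6}->{3,4}; X {2,4,5}->{4,5}
So after constraint 1: D(X) = {4,5}

Answer: {4,5}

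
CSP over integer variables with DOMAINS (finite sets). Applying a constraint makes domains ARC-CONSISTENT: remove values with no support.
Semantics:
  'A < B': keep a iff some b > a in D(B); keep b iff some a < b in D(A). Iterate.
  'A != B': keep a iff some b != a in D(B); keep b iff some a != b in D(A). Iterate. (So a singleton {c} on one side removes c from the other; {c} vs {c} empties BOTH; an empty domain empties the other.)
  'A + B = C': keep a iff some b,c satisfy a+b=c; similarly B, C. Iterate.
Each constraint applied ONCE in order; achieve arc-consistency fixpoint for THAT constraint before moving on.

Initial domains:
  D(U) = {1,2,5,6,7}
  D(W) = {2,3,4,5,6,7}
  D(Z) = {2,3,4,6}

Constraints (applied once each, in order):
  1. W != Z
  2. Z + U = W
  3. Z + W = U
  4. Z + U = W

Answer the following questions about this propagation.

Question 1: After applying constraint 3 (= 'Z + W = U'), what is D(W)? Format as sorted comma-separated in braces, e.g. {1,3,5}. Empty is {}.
Constraint 1 (W != Z) on D(W)={2,3,4,5,6,7} D(Z)={2,3,4,6}: no change
Constraint 2 (Z + U = W) on D(Z)={2,3,4,6} D(U)={1,2,5,6,7} D(W)={2,3,4,5,6,7}: U {1,2,5,6,7}->{1,2,5}; W {2,3,4,5,6,7}->{3,4,5,6,7}
Constraint 3 (Z + W = U) on D(Z)={2,3,4,6} D(W)={3,4,5,6,7} D(U)={1,2,5}: Z {2,3,4,6}->{2}; W {3,4,5,6,7}->{3}; U {1,2,5}->{5}
So after constraint 3: D(W) = {3}

Answer: {3}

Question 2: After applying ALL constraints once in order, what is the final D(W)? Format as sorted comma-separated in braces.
Answer: {}

Derivation:
Constraint 1 (W != Z) on D(W)={2,3,4,5,6,7} D(Z)={2,3,4,6}: no change
Constraint 2 (Z + U = W) on D(Z)={2,3,4,6} D(U)={1,2,5,6,7} D(W)={2,3,4,5,6,7}: U {1,2,5,6,7}->{1,2,5}; W {2,3,4,5,6,7}->{3,4,5,6,7}
Constraint 3 (Z + W = U) on D(Z)={2,3,4,6} D(W)={3,4,5,6,7} D(U)={1,2,5}: Z {2,3,4,6}->{2}; W {3,4,5,6,7}->{3}; U {1,2,5}->{5}
Constraint 4 (Z + U = W) on D(Z)={2} D(U)={5} D(W)={3}: Z {2}->{}; U {5}->{}; W {3}->{}
So after all 4 constraints: D(W) = {}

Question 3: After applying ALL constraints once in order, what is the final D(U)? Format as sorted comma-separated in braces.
Answer: {}

Derivation:
Constraint 1 (W != Z) on D(W)={2,3,4,5,6,7} D(Z)={2,3,4,6}: no change
Constraint 2 (Z + U = W) on D(Z)={2,3,4,6} D(U)={1,2,5,6,7} D(W)={2,3,4,5,6,7}: U {1,2,5,6,7}->{1,2,5}; W {2,3,4,5,6,7}->{3,4,5,6,7}
Constraint 3 (Z + W = U) on D(Z)={2,3,4,6} D(W)={3,4,5,6,7} D(U)={1,2,5}: Z {2,3,4,6}->{2}; W {3,4,5,6,7}->{3}; U {1,2,5}->{5}
Constraint 4 (Z + U = W) on D(Z)={2} D(U)={5} D(W)={3}: Z {2}->{}; U {5}->{}; W {3}->{}
So after all 4 constraints: D(U) = {}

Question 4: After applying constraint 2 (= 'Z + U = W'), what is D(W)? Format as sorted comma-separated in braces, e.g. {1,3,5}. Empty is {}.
Constraint 1 (W != Z) on D(W)={2,3,4,5,6,7} D(Z)={2,3,4,6}: no change
Constraint 2 (Z + U = W) on D(Z)={2,3,4,6} D(U)={1,2,5,6,7} D(W)={2,3,4,5,6,7}: U {1,2,5,6,7}->{1,2,5}; W {2,3,4,5,6,7}->{3,4,5,6,7}
So after constraint 2: D(W) = {3,4,5,6,7}

Answer: {3,4,5,6,7}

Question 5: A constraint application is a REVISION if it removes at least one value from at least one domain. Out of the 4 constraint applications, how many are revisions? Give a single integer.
Constraint 1 (W != Z) on D(W)={2,3,4,5,6,7} D(Z)={2,3,4,6}: no change => not a revision
Constraint 2 (Z + U = W) on D(Z)={2,3,4,6} D(U)={1,2,5,6,7} D(W)={2,3,4,5,6,7}: U {1,2,5,6,7}->{1,2,5}; W {2,3,4,5,6,7}->{3,4,5,6,7} => REVISION
Constraint 3 (Z + W = U) on D(Z)={2,3,4,6} D(W)={3,4,5,6,7} D(U)={1,2,5}: Z {2,3,4,6}->{2}; W {3,4,5,6,7}->{3}; U {1,2,5}->{5} => REVISION
Constraint 4 (Z + U = W) on D(Z)={2} D(U)={5} D(W)={3}: Z {2}->{}; U {5}->{}; W {3}->{} => REVISION
Total revisions = 3

Answer: 3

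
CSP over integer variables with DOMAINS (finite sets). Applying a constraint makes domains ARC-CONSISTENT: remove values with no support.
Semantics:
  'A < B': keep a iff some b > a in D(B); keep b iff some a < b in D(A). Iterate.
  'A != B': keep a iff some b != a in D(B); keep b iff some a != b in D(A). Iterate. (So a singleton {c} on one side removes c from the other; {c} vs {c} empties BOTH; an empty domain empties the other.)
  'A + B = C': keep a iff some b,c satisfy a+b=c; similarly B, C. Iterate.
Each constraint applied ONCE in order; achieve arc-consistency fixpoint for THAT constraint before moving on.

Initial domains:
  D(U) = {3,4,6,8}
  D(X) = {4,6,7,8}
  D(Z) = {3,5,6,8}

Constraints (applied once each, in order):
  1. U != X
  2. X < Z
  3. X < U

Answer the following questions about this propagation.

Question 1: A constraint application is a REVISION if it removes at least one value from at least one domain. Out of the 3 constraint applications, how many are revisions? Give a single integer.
Answer: 2

Derivation:
Constraint 1 (U != X) on D(U)={3,4,6,8} D(X)={4,6,7,8}: no change => not a revision
Constraint 2 (X < Z) on D(X)={4,6,7,8} D(Z)={3,5,6,8}: X {4,6,7,8}->{4,6,7}; Z {3,5,6,8}->{5,6,8} => REVISION
Constraint 3 (X < U) on D(X)={4,6,7} D(U)={3,4,6,8}: U {3,4,6,8}->{6,8} => REVISION
Total revisions = 2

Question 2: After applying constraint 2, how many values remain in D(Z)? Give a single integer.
Answer: 3

Derivation:
Constraint 1 (U != X) on D(U)={3,4,6,8} D(X)={4,6,7,8}: no change
Constraint 2 (X < Z) on D(X)={4,6,7,8} D(Z)={3,5,6,8}: X {4,6,7,8}->{4,6,7}; Z {3,5,6,8}->{5,6,8}
So after constraint 2: D(Z)={5,6,8}, size = 3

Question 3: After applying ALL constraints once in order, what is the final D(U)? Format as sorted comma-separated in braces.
Answer: {6,8}

Derivation:
Constraint 1 (U != X) on D(U)={3,4,6,8} D(X)={4,6,7,8}: no change
Constraint 2 (X < Z) on D(X)={4,6,7,8} D(Z)={3,5,6,8}: X {4,6,7,8}->{4,6,7}; Z {3,5,6,8}->{5,6,8}
Constraint 3 (X < U) on D(X)={4,6,7} D(U)={3,4,6,8}: U {3,4,6,8}->{6,8}
So after all 3 constraints: D(U) = {6,8}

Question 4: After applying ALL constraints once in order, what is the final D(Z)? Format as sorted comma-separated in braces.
Answer: {5,6,8}

Derivation:
Constraint 1 (U != X) on D(U)={3,4,6,8} D(X)={4,6,7,8}: no change
Constraint 2 (X < Z) on D(X)={4,6,7,8} D(Z)={3,5,6,8}: X {4,6,7,8}->{4,6,7}; Z {3,5,6,8}->{5,6,8}
Constraint 3 (X < U) on D(X)={4,6,7} D(U)={3,4,6,8}: U {3,4,6,8}->{6,8}
So after all 3 constraints: D(Z) = {5,6,8}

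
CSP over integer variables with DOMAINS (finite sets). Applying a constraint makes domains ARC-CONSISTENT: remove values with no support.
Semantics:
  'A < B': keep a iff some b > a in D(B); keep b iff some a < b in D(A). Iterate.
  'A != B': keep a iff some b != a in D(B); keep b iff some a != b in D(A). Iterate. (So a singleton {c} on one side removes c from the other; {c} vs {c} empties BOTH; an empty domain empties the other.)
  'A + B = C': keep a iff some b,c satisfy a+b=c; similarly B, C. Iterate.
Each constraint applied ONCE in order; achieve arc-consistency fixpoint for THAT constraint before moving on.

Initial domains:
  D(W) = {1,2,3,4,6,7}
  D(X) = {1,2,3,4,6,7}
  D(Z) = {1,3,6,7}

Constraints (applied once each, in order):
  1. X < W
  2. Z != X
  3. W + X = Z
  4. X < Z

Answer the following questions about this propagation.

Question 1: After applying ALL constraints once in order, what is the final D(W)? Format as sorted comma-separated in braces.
Constraint 1 (X < W) on D(X)={1,2,3,4,6,7} D(W)={1,2,3,4,6,7}: X {1,2,3,4,6,7}->{1,2,3,4,6}; W {1,2,3,4,6,7}->{2,3,4,6,7}
Constraint 2 (Z != X) on D(Z)={1,3,6,7} D(X)={1,2,3,4,6}: no change
Constraint 3 (W + X = Z) on D(W)={2,3,4,6,7} D(X)={1,2,3,4,6} D(Z)={1,3,6,7}: W {2,3,4,6,7}->{2,3,4,6}; X {1,2,3,4,6}->{1,2,3,4}; Z {1,3,6,7}->{3,6,7}
Constraint 4 (X < Z) on D(X)={1,2,3,4} D(Z)={3,6,7}: no change
So after all 4 constraints: D(W) = {2,3,4,6}

Answer: {2,3,4,6}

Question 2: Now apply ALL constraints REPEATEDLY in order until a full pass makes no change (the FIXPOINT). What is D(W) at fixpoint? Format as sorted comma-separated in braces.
pass 0 (initial): D(W)={1,2,3,4,6,7}
pass 1: W {1,2,3,4,6,7}->{2,3,4,6}; X {1,2,3,4,6,7}->{1,2,3,4}; Z {1,3,6,7}->{3,6,7}
pass 2: no change
Fixpoint after 2 passes: D(W) = {2,3,4,6}

Answer: {2,3,4,6}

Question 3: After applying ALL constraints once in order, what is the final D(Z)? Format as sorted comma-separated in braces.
Constraint 1 (X < W) on D(X)={1,2,3,4,6,7} D(W)={1,2,3,4,6,7}: X {1,2,3,4,6,7}->{1,2,3,4,6}; W {1,2,3,4,6,7}->{2,3,4,6,7}
Constraint 2 (Z != X) on D(Z)={1,3,6,7} D(X)={1,2,3,4,6}: no change
Constraint 3 (W + X = Z) on D(W)={2,3,4,6,7} D(X)={1,2,3,4,6} D(Z)={1,3,6,7}: W {2,3,4,6,7}->{2,3,4,6}; X {1,2,3,4,6}->{1,2,3,4}; Z {1,3,6,7}->{3,6,7}
Constraint 4 (X < Z) on D(X)={1,2,3,4} D(Z)={3,6,7}: no change
So after all 4 constraints: D(Z) = {3,6,7}

Answer: {3,6,7}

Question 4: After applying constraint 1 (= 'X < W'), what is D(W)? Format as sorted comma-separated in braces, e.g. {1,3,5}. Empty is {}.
Constraint 1 (X < W) on D(X)={1,2,3,4,6,7} D(W)={1,2,3,4,6,7}: X {1,2,3,4,6,7}->{1,2,3,4,6}; W {1,2,3,4,6,7}->{2,3,4,6,7}
So after constraint 1: D(W) = {2,3,4,6,7}

Answer: {2,3,4,6,7}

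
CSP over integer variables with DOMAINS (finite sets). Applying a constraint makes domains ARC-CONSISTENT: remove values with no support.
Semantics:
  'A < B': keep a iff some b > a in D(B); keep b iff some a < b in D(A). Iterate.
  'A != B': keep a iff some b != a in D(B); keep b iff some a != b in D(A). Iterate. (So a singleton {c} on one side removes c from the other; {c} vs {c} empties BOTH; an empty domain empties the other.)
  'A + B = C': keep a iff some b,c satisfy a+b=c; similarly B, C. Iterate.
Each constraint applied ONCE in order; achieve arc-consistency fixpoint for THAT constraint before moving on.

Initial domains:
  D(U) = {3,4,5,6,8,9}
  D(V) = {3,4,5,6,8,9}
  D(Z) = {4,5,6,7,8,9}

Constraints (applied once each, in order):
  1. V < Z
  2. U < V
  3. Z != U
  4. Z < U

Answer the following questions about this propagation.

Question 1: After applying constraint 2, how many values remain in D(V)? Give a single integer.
Answer: 4

Derivation:
Constraint 1 (V < Z) on D(V)={3,4,5,6,8,9} D(Z)={4,5,6,7,8,9}: V {3,4,5,6,8,9}->{3,4,5,6,8}
Constraint 2 (U < V) on D(U)={3,4,5,6,8,9} D(V)={3,4,5,6,8}: U {3,4,5,6,8,9}->{3,4,5,6}; V {3,4,5,6,8}->{4,5,6,8}
So after constraint 2: D(V)={4,5,6,8}, size = 4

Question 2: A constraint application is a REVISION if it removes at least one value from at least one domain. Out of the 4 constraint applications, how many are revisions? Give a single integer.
Answer: 3

Derivation:
Constraint 1 (V < Z) on D(V)={3,4,5,6,8,9} D(Z)={4,5,6,7,8,9}: V {3,4,5,6,8,9}->{3,4,5,6,8} => REVISION
Constraint 2 (U < V) on D(U)={3,4,5,6,8,9} D(V)={3,4,5,6,8}: U {3,4,5,6,8,9}->{3,4,5,6}; V {3,4,5,6,8}->{4,5,6,8} => REVISION
Constraint 3 (Z != U) on D(Z)={4,5,6,7,8,9} D(U)={3,4,5,6}: no change => not a revision
Constraint 4 (Z < U) on D(Z)={4,5,6,7,8,9} D(U)={3,4,5,6}: Z {4,5,6,7,8,9}->{4,5}; U {3,4,5,6}->{5,6} => REVISION
Total revisions = 3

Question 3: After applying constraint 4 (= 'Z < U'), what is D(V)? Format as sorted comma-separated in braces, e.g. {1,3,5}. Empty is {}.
Constraint 1 (V < Z) on D(V)={3,4,5,6,8,9} D(Z)={4,5,6,7,8,9}: V {3,4,5,6,8,9}->{3,4,5,6,8}
Constraint 2 (U < V) on D(U)={3,4,5,6,8,9} D(V)={3,4,5,6,8}: U {3,4,5,6,8,9}->{3,4,5,6}; V {3,4,5,6,8}->{4,5,6,8}
Constraint 3 (Z != U) on D(Z)={4,5,6,7,8,9} D(U)={3,4,5,6}: no change
Constraint 4 (Z < U) on D(Z)={4,5,6,7,8,9} D(U)={3,4,5,6}: Z {4,5,6,7,8,9}->{4,5}; U {3,4,5,6}->{5,6}
So after constraint 4: D(V) = {4,5,6,8}

Answer: {4,5,6,8}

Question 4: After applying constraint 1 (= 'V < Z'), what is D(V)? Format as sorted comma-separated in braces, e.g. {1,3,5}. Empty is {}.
Constraint 1 (V < Z) on D(V)={3,4,5,6,8,9} D(Z)={4,5,6,7,8,9}: V {3,4,5,6,8,9}->{3,4,5,6,8}
So after constraint 1: D(V) = {3,4,5,6,8}

Answer: {3,4,5,6,8}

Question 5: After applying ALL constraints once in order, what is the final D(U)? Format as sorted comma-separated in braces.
Constraint 1 (V < Z) on D(V)={3,4,5,6,8,9} D(Z)={4,5,6,7,8,9}: V {3,4,5,6,8,9}->{3,4,5,6,8}
Constraint 2 (U < V) on D(U)={3,4,5,6,8,9} D(V)={3,4,5,6,8}: U {3,4,5,6,8,9}->{3,4,5,6}; V {3,4,5,6,8}->{4,5,6,8}
Constraint 3 (Z != U) on D(Z)={4,5,6,7,8,9} D(U)={3,4,5,6}: no change
Constraint 4 (Z < U) on D(Z)={4,5,6,7,8,9} D(U)={3,4,5,6}: Z {4,5,6,7,8,9}->{4,5}; U {3,4,5,6}->{5,6}
So after all 4 constraints: D(U) = {5,6}

Answer: {5,6}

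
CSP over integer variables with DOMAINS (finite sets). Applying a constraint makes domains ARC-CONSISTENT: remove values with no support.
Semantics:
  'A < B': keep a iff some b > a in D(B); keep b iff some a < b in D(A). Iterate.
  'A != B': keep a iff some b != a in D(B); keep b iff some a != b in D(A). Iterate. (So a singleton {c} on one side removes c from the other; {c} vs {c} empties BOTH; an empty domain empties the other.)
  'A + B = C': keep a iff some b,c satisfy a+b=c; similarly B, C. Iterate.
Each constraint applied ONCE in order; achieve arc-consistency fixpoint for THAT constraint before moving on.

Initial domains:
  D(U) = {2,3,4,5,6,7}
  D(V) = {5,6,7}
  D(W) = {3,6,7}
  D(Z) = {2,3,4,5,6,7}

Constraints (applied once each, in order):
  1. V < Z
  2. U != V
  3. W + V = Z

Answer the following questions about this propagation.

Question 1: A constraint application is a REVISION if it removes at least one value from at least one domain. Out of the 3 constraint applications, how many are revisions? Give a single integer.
Constraint 1 (V < Z) on D(V)={5,6,7} D(Z)={2,3,4,5,6,7}: V {5,6,7}->{5,6}; Z {2,3,4,5,6,7}->{6,7} => REVISION
Constraint 2 (U != V) on D(U)={2,3,4,5,6,7} D(V)={5,6}: no change => not a revision
Constraint 3 (W + V = Z) on D(W)={3,6,7} D(V)={5,6} D(Z)={6,7}: W {3,6,7}->{}; V {5,6}->{}; Z {6,7}->{} => REVISION
Total revisions = 2

Answer: 2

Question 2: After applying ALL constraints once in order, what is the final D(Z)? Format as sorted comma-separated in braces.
Constraint 1 (V < Z) on D(V)={5,6,7} D(Z)={2,3,4,5,6,7}: V {5,6,7}->{5,6}; Z {2,3,4,5,6,7}->{6,7}
Constraint 2 (U != V) on D(U)={2,3,4,5,6,7} D(V)={5,6}: no change
Constraint 3 (W + V = Z) on D(W)={3,6,7} D(V)={5,6} D(Z)={6,7}: W {3,6,7}->{}; V {5,6}->{}; Z {6,7}->{}
So after all 3 constraints: D(Z) = {}

Answer: {}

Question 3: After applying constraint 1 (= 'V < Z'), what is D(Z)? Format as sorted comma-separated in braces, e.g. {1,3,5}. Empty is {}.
Constraint 1 (V < Z) on D(V)={5,6,7} D(Z)={2,3,4,5,6,7}: V {5,6,7}->{5,6}; Z {2,3,4,5,6,7}->{6,7}
So after constraint 1: D(Z) = {6,7}

Answer: {6,7}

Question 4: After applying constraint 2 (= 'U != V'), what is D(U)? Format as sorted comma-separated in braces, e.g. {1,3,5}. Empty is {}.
Answer: {2,3,4,5,6,7}

Derivation:
Constraint 1 (V < Z) on D(V)={5,6,7} D(Z)={2,3,4,5,6,7}: V {5,6,7}->{5,6}; Z {2,3,4,5,6,7}->{6,7}
Constraint 2 (U != V) on D(U)={2,3,4,5,6,7} D(V)={5,6}: no change
So after constraint 2: D(U) = {2,3,4,5,6,7}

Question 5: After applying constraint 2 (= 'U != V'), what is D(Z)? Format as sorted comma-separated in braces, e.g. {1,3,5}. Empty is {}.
Constraint 1 (V < Z) on D(V)={5,6,7} D(Z)={2,3,4,5,6,7}: V {5,6,7}->{5,6}; Z {2,3,4,5,6,7}->{6,7}
Constraint 2 (U != V) on D(U)={2,3,4,5,6,7} D(V)={5,6}: no change
So after constraint 2: D(Z) = {6,7}

Answer: {6,7}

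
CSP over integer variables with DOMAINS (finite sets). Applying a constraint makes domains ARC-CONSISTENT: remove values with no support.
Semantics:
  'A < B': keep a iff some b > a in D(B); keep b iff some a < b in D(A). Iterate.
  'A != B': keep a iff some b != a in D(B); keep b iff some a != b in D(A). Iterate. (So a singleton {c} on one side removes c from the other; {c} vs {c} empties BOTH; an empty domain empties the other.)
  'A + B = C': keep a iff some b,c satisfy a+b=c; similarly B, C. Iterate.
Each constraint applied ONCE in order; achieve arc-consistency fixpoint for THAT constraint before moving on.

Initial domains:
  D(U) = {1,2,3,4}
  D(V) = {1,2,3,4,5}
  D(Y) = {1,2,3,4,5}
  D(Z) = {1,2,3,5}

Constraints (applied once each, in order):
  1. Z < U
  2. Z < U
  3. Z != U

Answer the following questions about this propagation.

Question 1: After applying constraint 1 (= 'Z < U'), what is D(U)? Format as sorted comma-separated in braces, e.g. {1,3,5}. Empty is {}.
Answer: {2,3,4}

Derivation:
Constraint 1 (Z < U) on D(Z)={1,2,3,5} D(U)={1,2,3,4}: Z {1,2,3,5}->{1,2,3}; U {1,2,3,4}->{2,3,4}
So after constraint 1: D(U) = {2,3,4}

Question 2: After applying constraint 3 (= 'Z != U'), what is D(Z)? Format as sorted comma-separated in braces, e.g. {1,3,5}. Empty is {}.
Answer: {1,2,3}

Derivation:
Constraint 1 (Z < U) on D(Z)={1,2,3,5} D(U)={1,2,3,4}: Z {1,2,3,5}->{1,2,3}; U {1,2,3,4}->{2,3,4}
Constraint 2 (Z < U) on D(Z)={1,2,3} D(U)={2,3,4}: no change
Constraint 3 (Z != U) on D(Z)={1,2,3} D(U)={2,3,4}: no change
So after constraint 3: D(Z) = {1,2,3}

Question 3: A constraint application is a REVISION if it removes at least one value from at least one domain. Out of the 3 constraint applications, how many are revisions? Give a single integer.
Constraint 1 (Z < U) on D(Z)={1,2,3,5} D(U)={1,2,3,4}: Z {1,2,3,5}->{1,2,3}; U {1,2,3,4}->{2,3,4} => REVISION
Constraint 2 (Z < U) on D(Z)={1,2,3} D(U)={2,3,4}: no change => not a revision
Constraint 3 (Z != U) on D(Z)={1,2,3} D(U)={2,3,4}: no change => not a revision
Total revisions = 1

Answer: 1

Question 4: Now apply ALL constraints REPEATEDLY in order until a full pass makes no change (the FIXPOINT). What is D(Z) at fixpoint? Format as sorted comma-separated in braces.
Answer: {1,2,3}

Derivation:
pass 0 (initial): D(Z)={1,2,3,5}
pass 1: U {1,2,3,4}->{2,3,4}; Z {1,2,3,5}->{1,2,3}
pass 2: no change
Fixpoint after 2 passes: D(Z) = {1,2,3}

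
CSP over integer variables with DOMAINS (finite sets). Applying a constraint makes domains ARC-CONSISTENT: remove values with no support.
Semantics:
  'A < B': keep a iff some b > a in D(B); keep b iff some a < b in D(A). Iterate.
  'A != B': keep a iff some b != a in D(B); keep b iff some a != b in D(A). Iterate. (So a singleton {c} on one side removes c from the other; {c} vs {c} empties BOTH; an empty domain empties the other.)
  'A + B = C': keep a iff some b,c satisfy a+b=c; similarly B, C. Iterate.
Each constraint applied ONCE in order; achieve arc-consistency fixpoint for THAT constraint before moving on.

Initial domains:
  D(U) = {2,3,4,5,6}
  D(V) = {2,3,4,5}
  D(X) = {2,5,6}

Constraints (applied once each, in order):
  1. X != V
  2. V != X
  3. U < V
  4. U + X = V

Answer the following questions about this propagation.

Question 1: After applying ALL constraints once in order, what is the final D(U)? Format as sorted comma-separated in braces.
Answer: {2,3}

Derivation:
Constraint 1 (X != V) on D(X)={2,5,6} D(V)={2,3,4,5}: no change
Constraint 2 (V != X) on D(V)={2,3,4,5} D(X)={2,5,6}: no change
Constraint 3 (U < V) on D(U)={2,3,4,5,6} D(V)={2,3,4,5}: U {2,3,4,5,6}->{2,3,4}; V {2,3,4,5}->{3,4,5}
Constraint 4 (U + X = V) on D(U)={2,3,4} D(X)={2,5,6} D(V)={3,4,5}: U {2,3,4}->{2,3}; X {2,5,6}->{2}; V {3,4,5}->{4,5}
So after all 4 constraints: D(U) = {2,3}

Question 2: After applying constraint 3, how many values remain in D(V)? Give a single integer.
Constraint 1 (X != V) on D(X)={2,5,6} D(V)={2,3,4,5}: no change
Constraint 2 (V != X) on D(V)={2,3,4,5} D(X)={2,5,6}: no change
Constraint 3 (U < V) on D(U)={2,3,4,5,6} D(V)={2,3,4,5}: U {2,3,4,5,6}->{2,3,4}; V {2,3,4,5}->{3,4,5}
So after constraint 3: D(V)={3,4,5}, size = 3

Answer: 3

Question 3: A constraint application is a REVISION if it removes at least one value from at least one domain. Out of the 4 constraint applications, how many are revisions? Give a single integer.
Constraint 1 (X != V) on D(X)={2,5,6} D(V)={2,3,4,5}: no change => not a revision
Constraint 2 (V != X) on D(V)={2,3,4,5} D(X)={2,5,6}: no change => not a revision
Constraint 3 (U < V) on D(U)={2,3,4,5,6} D(V)={2,3,4,5}: U {2,3,4,5,6}->{2,3,4}; V {2,3,4,5}->{3,4,5} => REVISION
Constraint 4 (U + X = V) on D(U)={2,3,4} D(X)={2,5,6} D(V)={3,4,5}: U {2,3,4}->{2,3}; X {2,5,6}->{2}; V {3,4,5}->{4,5} => REVISION
Total revisions = 2

Answer: 2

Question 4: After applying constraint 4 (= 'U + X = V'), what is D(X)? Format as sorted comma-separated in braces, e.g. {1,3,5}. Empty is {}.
Answer: {2}

Derivation:
Constraint 1 (X != V) on D(X)={2,5,6} D(V)={2,3,4,5}: no change
Constraint 2 (V != X) on D(V)={2,3,4,5} D(X)={2,5,6}: no change
Constraint 3 (U < V) on D(U)={2,3,4,5,6} D(V)={2,3,4,5}: U {2,3,4,5,6}->{2,3,4}; V {2,3,4,5}->{3,4,5}
Constraint 4 (U + X = V) on D(U)={2,3,4} D(X)={2,5,6} D(V)={3,4,5}: U {2,3,4}->{2,3}; X {2,5,6}->{2}; V {3,4,5}->{4,5}
So after constraint 4: D(X) = {2}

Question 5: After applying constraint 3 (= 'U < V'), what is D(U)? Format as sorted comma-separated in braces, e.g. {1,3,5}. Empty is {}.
Constraint 1 (X != V) on D(X)={2,5,6} D(V)={2,3,4,5}: no change
Constraint 2 (V != X) on D(V)={2,3,4,5} D(X)={2,5,6}: no change
Constraint 3 (U < V) on D(U)={2,3,4,5,6} D(V)={2,3,4,5}: U {2,3,4,5,6}->{2,3,4}; V {2,3,4,5}->{3,4,5}
So after constraint 3: D(U) = {2,3,4}

Answer: {2,3,4}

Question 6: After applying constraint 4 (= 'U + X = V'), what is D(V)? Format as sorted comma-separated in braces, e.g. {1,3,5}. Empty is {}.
Constraint 1 (X != V) on D(X)={2,5,6} D(V)={2,3,4,5}: no change
Constraint 2 (V != X) on D(V)={2,3,4,5} D(X)={2,5,6}: no change
Constraint 3 (U < V) on D(U)={2,3,4,5,6} D(V)={2,3,4,5}: U {2,3,4,5,6}->{2,3,4}; V {2,3,4,5}->{3,4,5}
Constraint 4 (U + X = V) on D(U)={2,3,4} D(X)={2,5,6} D(V)={3,4,5}: U {2,3,4}->{2,3}; X {2,5,6}->{2}; V {3,4,5}->{4,5}
So after constraint 4: D(V) = {4,5}

Answer: {4,5}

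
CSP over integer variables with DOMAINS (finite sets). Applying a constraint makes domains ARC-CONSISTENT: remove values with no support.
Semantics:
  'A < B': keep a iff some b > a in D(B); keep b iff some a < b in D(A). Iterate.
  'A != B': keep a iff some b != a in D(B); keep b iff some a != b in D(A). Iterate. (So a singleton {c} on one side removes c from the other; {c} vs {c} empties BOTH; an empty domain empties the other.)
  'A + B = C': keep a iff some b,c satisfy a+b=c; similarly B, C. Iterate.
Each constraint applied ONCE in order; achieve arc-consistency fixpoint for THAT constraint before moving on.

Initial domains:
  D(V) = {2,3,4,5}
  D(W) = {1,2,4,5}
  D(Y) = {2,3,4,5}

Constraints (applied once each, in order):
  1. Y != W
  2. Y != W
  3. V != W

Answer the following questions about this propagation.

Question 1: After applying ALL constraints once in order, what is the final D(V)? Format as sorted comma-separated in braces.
Answer: {2,3,4,5}

Derivation:
Constraint 1 (Y != W) on D(Y)={2,3,4,5} D(W)={1,2,4,5}: no change
Constraint 2 (Y != W) on D(Y)={2,3,4,5} D(W)={1,2,4,5}: no change
Constraint 3 (V != W) on D(V)={2,3,4,5} D(W)={1,2,4,5}: no change
So after all 3 constraints: D(V) = {2,3,4,5}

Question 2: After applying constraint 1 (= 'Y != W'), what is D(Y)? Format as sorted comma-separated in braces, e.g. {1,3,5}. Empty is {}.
Answer: {2,3,4,5}

Derivation:
Constraint 1 (Y != W) on D(Y)={2,3,4,5} D(W)={1,2,4,5}: no change
So after constraint 1: D(Y) = {2,3,4,5}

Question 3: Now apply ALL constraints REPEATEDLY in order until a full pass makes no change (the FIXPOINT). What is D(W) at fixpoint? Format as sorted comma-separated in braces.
pass 0 (initial): D(W)={1,2,4,5}
pass 1: no change
Fixpoint after 1 passes: D(W) = {1,2,4,5}

Answer: {1,2,4,5}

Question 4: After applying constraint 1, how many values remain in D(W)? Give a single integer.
Constraint 1 (Y != W) on D(Y)={2,3,4,5} D(W)={1,2,4,5}: no change
So after constraint 1: D(W)={1,2,4,5}, size = 4

Answer: 4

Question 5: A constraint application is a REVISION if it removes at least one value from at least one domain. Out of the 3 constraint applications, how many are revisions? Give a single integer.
Constraint 1 (Y != W) on D(Y)={2,3,4,5} D(W)={1,2,4,5}: no change => not a revision
Constraint 2 (Y != W) on D(Y)={2,3,4,5} D(W)={1,2,4,5}: no change => not a revision
Constraint 3 (V != W) on D(V)={2,3,4,5} D(W)={1,2,4,5}: no change => not a revision
Total revisions = 0

Answer: 0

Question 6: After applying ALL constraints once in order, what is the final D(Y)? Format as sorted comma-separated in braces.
Answer: {2,3,4,5}

Derivation:
Constraint 1 (Y != W) on D(Y)={2,3,4,5} D(W)={1,2,4,5}: no change
Constraint 2 (Y != W) on D(Y)={2,3,4,5} D(W)={1,2,4,5}: no change
Constraint 3 (V != W) on D(V)={2,3,4,5} D(W)={1,2,4,5}: no change
So after all 3 constraints: D(Y) = {2,3,4,5}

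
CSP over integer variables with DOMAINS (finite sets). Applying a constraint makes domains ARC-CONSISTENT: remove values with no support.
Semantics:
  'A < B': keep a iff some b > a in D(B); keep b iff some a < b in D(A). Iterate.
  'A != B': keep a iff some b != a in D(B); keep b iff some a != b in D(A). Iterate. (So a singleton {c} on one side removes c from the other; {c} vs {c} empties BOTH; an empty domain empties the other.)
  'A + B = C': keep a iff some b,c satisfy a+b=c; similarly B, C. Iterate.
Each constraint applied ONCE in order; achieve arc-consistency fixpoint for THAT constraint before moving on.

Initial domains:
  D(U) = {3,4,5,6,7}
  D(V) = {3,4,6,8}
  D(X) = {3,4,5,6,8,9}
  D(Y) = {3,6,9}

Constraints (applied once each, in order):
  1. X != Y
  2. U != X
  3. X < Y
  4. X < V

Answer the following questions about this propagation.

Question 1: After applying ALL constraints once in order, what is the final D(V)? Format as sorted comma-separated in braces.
Constraint 1 (X != Y) on D(X)={3,4,5,6,8,9} D(Y)={3,6,9}: no change
Constraint 2 (U != X) on D(U)={3,4,5,6,7} D(X)={3,4,5,6,8,9}: no change
Constraint 3 (X < Y) on D(X)={3,4,5,6,8,9} D(Y)={3,6,9}: X {3,4,5,6,8,9}->{3,4,5,6,8}; Y {3,6,9}->{6,9}
Constraint 4 (X < V) on D(X)={3,4,5,6,8} D(V)={3,4,6,8}: X {3,4,5,6,8}->{3,4,5,6}; V {3,4,6,8}->{4,6,8}
So after all 4 constraints: D(V) = {4,6,8}

Answer: {4,6,8}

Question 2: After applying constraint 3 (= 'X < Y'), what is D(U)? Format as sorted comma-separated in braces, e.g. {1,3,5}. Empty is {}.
Answer: {3,4,5,6,7}

Derivation:
Constraint 1 (X != Y) on D(X)={3,4,5,6,8,9} D(Y)={3,6,9}: no change
Constraint 2 (U != X) on D(U)={3,4,5,6,7} D(X)={3,4,5,6,8,9}: no change
Constraint 3 (X < Y) on D(X)={3,4,5,6,8,9} D(Y)={3,6,9}: X {3,4,5,6,8,9}->{3,4,5,6,8}; Y {3,6,9}->{6,9}
So after constraint 3: D(U) = {3,4,5,6,7}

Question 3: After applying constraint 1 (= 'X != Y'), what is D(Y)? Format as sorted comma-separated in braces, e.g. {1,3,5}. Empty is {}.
Constraint 1 (X != Y) on D(X)={3,4,5,6,8,9} D(Y)={3,6,9}: no change
So after constraint 1: D(Y) = {3,6,9}

Answer: {3,6,9}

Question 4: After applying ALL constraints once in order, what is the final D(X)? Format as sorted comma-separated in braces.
Constraint 1 (X != Y) on D(X)={3,4,5,6,8,9} D(Y)={3,6,9}: no change
Constraint 2 (U != X) on D(U)={3,4,5,6,7} D(X)={3,4,5,6,8,9}: no change
Constraint 3 (X < Y) on D(X)={3,4,5,6,8,9} D(Y)={3,6,9}: X {3,4,5,6,8,9}->{3,4,5,6,8}; Y {3,6,9}->{6,9}
Constraint 4 (X < V) on D(X)={3,4,5,6,8} D(V)={3,4,6,8}: X {3,4,5,6,8}->{3,4,5,6}; V {3,4,6,8}->{4,6,8}
So after all 4 constraints: D(X) = {3,4,5,6}

Answer: {3,4,5,6}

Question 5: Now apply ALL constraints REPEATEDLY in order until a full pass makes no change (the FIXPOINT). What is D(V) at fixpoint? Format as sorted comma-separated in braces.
Answer: {4,6,8}

Derivation:
pass 0 (initial): D(V)={3,4,6,8}
pass 1: V {3,4,6,8}->{4,6,8}; X {3,4,5,6,8,9}->{3,4,5,6}; Y {3,6,9}->{6,9}
pass 2: no change
Fixpoint after 2 passes: D(V) = {4,6,8}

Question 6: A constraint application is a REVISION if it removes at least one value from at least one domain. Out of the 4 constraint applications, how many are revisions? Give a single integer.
Answer: 2

Derivation:
Constraint 1 (X != Y) on D(X)={3,4,5,6,8,9} D(Y)={3,6,9}: no change => not a revision
Constraint 2 (U != X) on D(U)={3,4,5,6,7} D(X)={3,4,5,6,8,9}: no change => not a revision
Constraint 3 (X < Y) on D(X)={3,4,5,6,8,9} D(Y)={3,6,9}: X {3,4,5,6,8,9}->{3,4,5,6,8}; Y {3,6,9}->{6,9} => REVISION
Constraint 4 (X < V) on D(X)={3,4,5,6,8} D(V)={3,4,6,8}: X {3,4,5,6,8}->{3,4,5,6}; V {3,4,6,8}->{4,6,8} => REVISION
Total revisions = 2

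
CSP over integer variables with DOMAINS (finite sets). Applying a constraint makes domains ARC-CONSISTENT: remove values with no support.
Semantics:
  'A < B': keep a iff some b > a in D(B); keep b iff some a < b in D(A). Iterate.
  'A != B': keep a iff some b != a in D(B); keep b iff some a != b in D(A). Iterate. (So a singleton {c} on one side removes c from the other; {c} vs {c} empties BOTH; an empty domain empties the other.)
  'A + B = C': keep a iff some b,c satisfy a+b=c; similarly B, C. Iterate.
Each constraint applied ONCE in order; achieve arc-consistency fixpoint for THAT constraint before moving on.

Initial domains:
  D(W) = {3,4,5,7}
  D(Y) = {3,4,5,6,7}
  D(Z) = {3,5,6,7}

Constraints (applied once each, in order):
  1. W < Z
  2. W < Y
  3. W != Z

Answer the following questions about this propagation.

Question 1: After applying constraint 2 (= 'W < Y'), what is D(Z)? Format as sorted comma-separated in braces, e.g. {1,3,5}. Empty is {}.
Answer: {5,6,7}

Derivation:
Constraint 1 (W < Z) on D(W)={3,4,5,7} D(Z)={3,5,6,7}: W {3,4,5,7}->{3,4,5}; Z {3,5,6,7}->{5,6,7}
Constraint 2 (W < Y) on D(W)={3,4,5} D(Y)={3,4,5,6,7}: Y {3,4,5,6,7}->{4,5,6,7}
So after constraint 2: D(Z) = {5,6,7}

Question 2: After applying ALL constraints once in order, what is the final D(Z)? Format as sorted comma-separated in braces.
Constraint 1 (W < Z) on D(W)={3,4,5,7} D(Z)={3,5,6,7}: W {3,4,5,7}->{3,4,5}; Z {3,5,6,7}->{5,6,7}
Constraint 2 (W < Y) on D(W)={3,4,5} D(Y)={3,4,5,6,7}: Y {3,4,5,6,7}->{4,5,6,7}
Constraint 3 (W != Z) on D(W)={3,4,5} D(Z)={5,6,7}: no change
So after all 3 constraints: D(Z) = {5,6,7}

Answer: {5,6,7}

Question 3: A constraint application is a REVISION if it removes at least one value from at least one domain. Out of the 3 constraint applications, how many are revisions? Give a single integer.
Constraint 1 (W < Z) on D(W)={3,4,5,7} D(Z)={3,5,6,7}: W {3,4,5,7}->{3,4,5}; Z {3,5,6,7}->{5,6,7} => REVISION
Constraint 2 (W < Y) on D(W)={3,4,5} D(Y)={3,4,5,6,7}: Y {3,4,5,6,7}->{4,5,6,7} => REVISION
Constraint 3 (W != Z) on D(W)={3,4,5} D(Z)={5,6,7}: no change => not a revision
Total revisions = 2

Answer: 2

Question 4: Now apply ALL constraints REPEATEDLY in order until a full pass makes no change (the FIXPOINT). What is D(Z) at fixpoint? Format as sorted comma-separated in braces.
Answer: {5,6,7}

Derivation:
pass 0 (initial): D(Z)={3,5,6,7}
pass 1: W {3,4,5,7}->{3,4,5}; Y {3,4,5,6,7}->{4,5,6,7}; Z {3,5,6,7}->{5,6,7}
pass 2: no change
Fixpoint after 2 passes: D(Z) = {5,6,7}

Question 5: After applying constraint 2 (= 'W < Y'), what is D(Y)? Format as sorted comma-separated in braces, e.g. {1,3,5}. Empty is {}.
Constraint 1 (W < Z) on D(W)={3,4,5,7} D(Z)={3,5,6,7}: W {3,4,5,7}->{3,4,5}; Z {3,5,6,7}->{5,6,7}
Constraint 2 (W < Y) on D(W)={3,4,5} D(Y)={3,4,5,6,7}: Y {3,4,5,6,7}->{4,5,6,7}
So after constraint 2: D(Y) = {4,5,6,7}

Answer: {4,5,6,7}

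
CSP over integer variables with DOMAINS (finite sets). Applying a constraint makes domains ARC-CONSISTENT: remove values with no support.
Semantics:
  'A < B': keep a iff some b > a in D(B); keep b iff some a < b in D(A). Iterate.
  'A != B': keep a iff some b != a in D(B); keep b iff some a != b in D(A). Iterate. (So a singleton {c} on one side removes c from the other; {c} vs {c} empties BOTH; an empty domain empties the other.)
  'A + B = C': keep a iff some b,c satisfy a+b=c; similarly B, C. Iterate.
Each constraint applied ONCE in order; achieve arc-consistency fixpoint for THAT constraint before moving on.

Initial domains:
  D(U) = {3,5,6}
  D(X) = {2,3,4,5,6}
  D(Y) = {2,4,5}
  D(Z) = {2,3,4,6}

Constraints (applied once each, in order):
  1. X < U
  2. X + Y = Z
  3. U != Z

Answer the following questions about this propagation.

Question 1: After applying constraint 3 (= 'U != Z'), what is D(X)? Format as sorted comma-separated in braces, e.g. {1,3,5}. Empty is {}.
Answer: {2,4}

Derivation:
Constraint 1 (X < U) on D(X)={2,3,4,5,6} D(U)={3,5,6}: X {2,3,4,5,6}->{2,3,4,5}
Constraint 2 (X + Y = Z) on D(X)={2,3,4,5} D(Y)={2,4,5} D(Z)={2,3,4,6}: X {2,3,4,5}->{2,4}; Y {2,4,5}->{2,4}; Z {2,3,4,6}->{4,6}
Constraint 3 (U != Z) on D(U)={3,5,6} D(Z)={4,6}: no change
So after constraint 3: D(X) = {2,4}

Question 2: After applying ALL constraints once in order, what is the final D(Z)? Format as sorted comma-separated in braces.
Answer: {4,6}

Derivation:
Constraint 1 (X < U) on D(X)={2,3,4,5,6} D(U)={3,5,6}: X {2,3,4,5,6}->{2,3,4,5}
Constraint 2 (X + Y = Z) on D(X)={2,3,4,5} D(Y)={2,4,5} D(Z)={2,3,4,6}: X {2,3,4,5}->{2,4}; Y {2,4,5}->{2,4}; Z {2,3,4,6}->{4,6}
Constraint 3 (U != Z) on D(U)={3,5,6} D(Z)={4,6}: no change
So after all 3 constraints: D(Z) = {4,6}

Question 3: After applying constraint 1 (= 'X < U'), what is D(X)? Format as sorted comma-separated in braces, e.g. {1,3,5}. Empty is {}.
Constraint 1 (X < U) on D(X)={2,3,4,5,6} D(U)={3,5,6}: X {2,3,4,5,6}->{2,3,4,5}
So after constraint 1: D(X) = {2,3,4,5}

Answer: {2,3,4,5}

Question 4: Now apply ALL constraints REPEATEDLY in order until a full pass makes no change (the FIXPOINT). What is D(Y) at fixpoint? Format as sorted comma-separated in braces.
pass 0 (initial): D(Y)={2,4,5}
pass 1: X {2,3,4,5,6}->{2,4}; Y {2,4,5}->{2,4}; Z {2,3,4,6}->{4,6}
pass 2: no change
Fixpoint after 2 passes: D(Y) = {2,4}

Answer: {2,4}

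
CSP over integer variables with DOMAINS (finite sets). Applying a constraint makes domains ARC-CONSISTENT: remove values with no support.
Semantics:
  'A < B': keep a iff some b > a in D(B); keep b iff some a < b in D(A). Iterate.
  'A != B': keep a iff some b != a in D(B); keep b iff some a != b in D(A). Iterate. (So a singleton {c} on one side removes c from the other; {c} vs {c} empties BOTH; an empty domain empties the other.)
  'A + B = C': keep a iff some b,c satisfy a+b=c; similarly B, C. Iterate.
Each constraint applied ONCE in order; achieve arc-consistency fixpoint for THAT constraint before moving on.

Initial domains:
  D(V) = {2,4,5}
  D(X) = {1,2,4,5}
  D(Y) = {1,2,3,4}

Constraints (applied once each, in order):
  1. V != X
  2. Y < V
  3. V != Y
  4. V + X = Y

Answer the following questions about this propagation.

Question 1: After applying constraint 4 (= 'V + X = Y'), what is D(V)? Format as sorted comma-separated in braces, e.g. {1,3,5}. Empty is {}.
Constraint 1 (V != X) on D(V)={2,4,5} D(X)={1,2,4,5}: no change
Constraint 2 (Y < V) on D(Y)={1,2,3,4} D(V)={2,4,5}: no change
Constraint 3 (V != Y) on D(V)={2,4,5} D(Y)={1,2,3,4}: no change
Constraint 4 (V + X = Y) on D(V)={2,4,5} D(X)={1,2,4,5} D(Y)={1,2,3,4}: V {2,4,5}->{2}; X {1,2,4,5}->{1,2}; Y {1,2,3,4}->{3,4}
So after constraint 4: D(V) = {2}

Answer: {2}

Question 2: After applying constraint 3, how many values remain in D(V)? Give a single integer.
Constraint 1 (V != X) on D(V)={2,4,5} D(X)={1,2,4,5}: no change
Constraint 2 (Y < V) on D(Y)={1,2,3,4} D(V)={2,4,5}: no change
Constraint 3 (V != Y) on D(V)={2,4,5} D(Y)={1,2,3,4}: no change
So after constraint 3: D(V)={2,4,5}, size = 3

Answer: 3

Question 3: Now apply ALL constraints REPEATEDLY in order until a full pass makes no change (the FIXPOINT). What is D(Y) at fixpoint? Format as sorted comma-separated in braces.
Answer: {}

Derivation:
pass 0 (initial): D(Y)={1,2,3,4}
pass 1: V {2,4,5}->{2}; X {1,2,4,5}->{1,2}; Y {1,2,3,4}->{3,4}
pass 2: V {2}->{}; X {1,2}->{}; Y {3,4}->{}
pass 3: no change
Fixpoint after 3 passes: D(Y) = {}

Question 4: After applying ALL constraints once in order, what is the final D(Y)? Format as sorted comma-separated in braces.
Answer: {3,4}

Derivation:
Constraint 1 (V != X) on D(V)={2,4,5} D(X)={1,2,4,5}: no change
Constraint 2 (Y < V) on D(Y)={1,2,3,4} D(V)={2,4,5}: no change
Constraint 3 (V != Y) on D(V)={2,4,5} D(Y)={1,2,3,4}: no change
Constraint 4 (V + X = Y) on D(V)={2,4,5} D(X)={1,2,4,5} D(Y)={1,2,3,4}: V {2,4,5}->{2}; X {1,2,4,5}->{1,2}; Y {1,2,3,4}->{3,4}
So after all 4 constraints: D(Y) = {3,4}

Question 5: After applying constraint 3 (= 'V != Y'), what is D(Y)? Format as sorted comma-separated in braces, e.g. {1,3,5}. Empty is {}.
Constraint 1 (V != X) on D(V)={2,4,5} D(X)={1,2,4,5}: no change
Constraint 2 (Y < V) on D(Y)={1,2,3,4} D(V)={2,4,5}: no change
Constraint 3 (V != Y) on D(V)={2,4,5} D(Y)={1,2,3,4}: no change
So after constraint 3: D(Y) = {1,2,3,4}

Answer: {1,2,3,4}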